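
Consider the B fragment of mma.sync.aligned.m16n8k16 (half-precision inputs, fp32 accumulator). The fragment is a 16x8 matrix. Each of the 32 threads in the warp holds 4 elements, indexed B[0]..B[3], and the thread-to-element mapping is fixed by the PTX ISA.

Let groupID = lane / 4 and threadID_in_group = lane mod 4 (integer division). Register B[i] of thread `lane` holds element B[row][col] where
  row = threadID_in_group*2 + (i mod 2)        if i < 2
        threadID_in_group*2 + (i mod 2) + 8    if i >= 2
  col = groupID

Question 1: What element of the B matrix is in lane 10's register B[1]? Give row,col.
5,2

10: gr=2,th=2
[1] (2*2+1+0,2) = (5,2)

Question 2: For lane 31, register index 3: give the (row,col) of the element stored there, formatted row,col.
15,7

lane 31=>31/4=7, 31 mod 4=3
i=3  r:2·3+1+8=>15  c:7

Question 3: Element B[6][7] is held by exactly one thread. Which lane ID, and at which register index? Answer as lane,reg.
c=7->g=7  r=6->rb=0,t=3,b0=0
L=7*4+3=31  i=0*2+0=0

31,0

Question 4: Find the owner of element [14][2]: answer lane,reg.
11,2

c=2⇒gr=2  r=14⇒Rb=1,th=3,odd=0
L=2*4+3=11  i=1*2+0=2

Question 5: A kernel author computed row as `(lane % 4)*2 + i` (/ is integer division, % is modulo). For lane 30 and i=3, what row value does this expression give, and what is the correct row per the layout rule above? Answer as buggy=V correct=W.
`(lane % 4)*2 + i`[30,3]⇒7
lane 30⇒30/4=7, 30 mod 4=2
i=3  r:2·2+1+8⇒13  c:7
row: 7 vs 13

buggy=7 correct=13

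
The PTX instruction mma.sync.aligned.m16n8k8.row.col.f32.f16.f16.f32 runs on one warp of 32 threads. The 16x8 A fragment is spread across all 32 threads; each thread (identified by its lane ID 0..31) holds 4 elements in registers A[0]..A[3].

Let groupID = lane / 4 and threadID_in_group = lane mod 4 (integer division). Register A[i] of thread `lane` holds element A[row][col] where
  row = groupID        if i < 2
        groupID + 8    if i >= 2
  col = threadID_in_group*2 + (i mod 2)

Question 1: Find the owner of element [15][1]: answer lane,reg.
r: 15->gid=7,r8=1  c: 1->tid=0,i&1=1
L=7*4+0=28  i=1*2+1=3

28,3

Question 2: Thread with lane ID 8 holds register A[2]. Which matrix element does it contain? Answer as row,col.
lane 8: G=2 (8/4), T=0 (8%4)
i=2: r=2+8=10, c=0*2+0=0

10,0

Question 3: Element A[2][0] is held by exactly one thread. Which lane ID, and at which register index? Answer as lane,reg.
r: 2->gid=2,r8=0  c: 0->tid=0,i&1=0
L=2*4+0=8  i=0*2+0=0

8,0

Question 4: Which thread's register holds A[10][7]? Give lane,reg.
r=10→G=2,rhi=1  c=7→T=3,p=1
L=2*4+3=11  i=1*2+1=3

11,3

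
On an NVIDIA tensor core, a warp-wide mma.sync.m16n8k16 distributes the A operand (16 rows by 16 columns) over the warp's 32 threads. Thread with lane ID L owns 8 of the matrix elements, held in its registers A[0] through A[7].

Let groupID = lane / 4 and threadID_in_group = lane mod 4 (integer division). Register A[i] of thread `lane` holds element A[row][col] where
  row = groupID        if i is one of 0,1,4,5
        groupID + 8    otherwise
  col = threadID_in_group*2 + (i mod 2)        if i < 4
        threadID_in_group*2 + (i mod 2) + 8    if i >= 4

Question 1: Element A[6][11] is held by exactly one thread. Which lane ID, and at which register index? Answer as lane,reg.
25,5

r: 6->gid=6,r8=0  c: 11->c8=1,tid=1,i&1=1
L=6*4+1=25  i=1*4+0*2+1=5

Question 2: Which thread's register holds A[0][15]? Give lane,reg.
3,5

r:0=>grp=0,rB=0  c:15=>cB=1,tig=3,lo=1
L=0*4+3=3  i=1*4+0*2+1=5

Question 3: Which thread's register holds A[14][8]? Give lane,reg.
r=14⇒gr=6,Rb=1  c=8⇒Cb=1,th=0,odd=0
L=6*4+0=24  i=1*4+1*2+0=6

24,6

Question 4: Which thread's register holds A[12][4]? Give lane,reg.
18,2

r=12->g=4,rb=1  c=4->cb=0,t=2,b0=0
L=4*4+2=18  i=0*4+1*2+0=2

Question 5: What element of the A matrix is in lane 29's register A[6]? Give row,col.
L=29→G=29>>2=7, T=29&3=1
[6]→row 7+8=15  col 1·2+0+8=10

15,10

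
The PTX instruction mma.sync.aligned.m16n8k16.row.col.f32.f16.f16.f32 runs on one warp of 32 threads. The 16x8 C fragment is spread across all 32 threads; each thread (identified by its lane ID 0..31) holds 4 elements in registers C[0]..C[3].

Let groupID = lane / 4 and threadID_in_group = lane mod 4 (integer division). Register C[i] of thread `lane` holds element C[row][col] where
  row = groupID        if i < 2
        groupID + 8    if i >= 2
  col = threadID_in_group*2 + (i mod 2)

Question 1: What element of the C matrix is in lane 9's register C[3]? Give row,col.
10,3

9: G=2,T=1
[3] (2+8,1*2+1) = (10,3)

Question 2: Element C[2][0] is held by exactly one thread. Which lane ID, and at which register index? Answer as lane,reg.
r:2=>grp=2,rB=0  c:0=>tig=0,lo=0
L=2*4+0=8  i=0*2+0=0

8,0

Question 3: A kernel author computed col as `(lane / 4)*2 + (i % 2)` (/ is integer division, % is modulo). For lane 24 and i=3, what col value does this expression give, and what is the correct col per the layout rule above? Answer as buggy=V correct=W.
buggy=13 correct=1

`(lane / 4)*2 + (i % 2)`[24,3]⇒13
L=24⇒gr=24>>2=6, th=24&3=0
[3]⇒row 6+8=14  col 0·2+1=1
col: 13 vs 1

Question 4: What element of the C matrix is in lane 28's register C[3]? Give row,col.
15,1

lane 28: gr=7 (28/4), th=0 (28%4)
i=3: r=7+8=15, c=0*2+1=1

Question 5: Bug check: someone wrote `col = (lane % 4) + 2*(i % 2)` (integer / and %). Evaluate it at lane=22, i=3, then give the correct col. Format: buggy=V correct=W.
buggy=4 correct=5

`(lane % 4) + 2*(i % 2)`[22,3]=>4
L=22=>grp=22>>2=5, tig=22&3=2
[3]=>row 5+8=13  col 2·2+1=5
col: 4 vs 5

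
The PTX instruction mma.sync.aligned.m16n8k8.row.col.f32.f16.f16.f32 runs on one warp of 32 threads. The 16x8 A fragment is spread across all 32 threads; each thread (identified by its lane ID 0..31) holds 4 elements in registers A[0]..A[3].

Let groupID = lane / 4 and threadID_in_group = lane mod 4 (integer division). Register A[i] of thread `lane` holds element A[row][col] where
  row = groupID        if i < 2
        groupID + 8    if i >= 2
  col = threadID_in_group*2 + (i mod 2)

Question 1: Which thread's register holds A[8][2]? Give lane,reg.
r:8=>grp=0,rB=1  c:2=>tig=1,lo=0
L=0*4+1=1  i=1*2+0=2

1,2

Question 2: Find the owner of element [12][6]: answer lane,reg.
19,2

r=12→G=4,rhi=1  c=6→T=3,p=0
L=4*4+3=19  i=1*2+0=2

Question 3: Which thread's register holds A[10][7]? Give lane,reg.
11,3

r=10->g=2,rb=1  c=7->t=3,b0=1
L=2*4+3=11  i=1*2+1=3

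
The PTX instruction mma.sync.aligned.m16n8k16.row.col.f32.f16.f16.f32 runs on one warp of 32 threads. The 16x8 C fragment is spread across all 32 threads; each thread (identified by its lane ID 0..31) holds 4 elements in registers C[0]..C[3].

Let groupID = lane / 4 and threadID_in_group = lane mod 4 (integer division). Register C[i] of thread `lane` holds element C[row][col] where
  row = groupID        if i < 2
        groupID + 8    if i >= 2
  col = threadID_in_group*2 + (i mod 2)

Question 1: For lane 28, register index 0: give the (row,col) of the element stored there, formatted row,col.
7,0

lane 28: gid=7 (28/4), tid=0 (28%4)
i=0: r=7+0=7, c=0*2+0=0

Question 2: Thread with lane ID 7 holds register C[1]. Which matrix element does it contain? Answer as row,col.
lane 7: gr=1 (7/4), th=3 (7%4)
i=1: r=1+0=1, c=3*2+1=7

1,7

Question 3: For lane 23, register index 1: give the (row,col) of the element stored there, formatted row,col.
5,7

lane 23=>23/4=5, 23 mod 4=3
i=1  r:5+0=>5  c:2·3+1=>7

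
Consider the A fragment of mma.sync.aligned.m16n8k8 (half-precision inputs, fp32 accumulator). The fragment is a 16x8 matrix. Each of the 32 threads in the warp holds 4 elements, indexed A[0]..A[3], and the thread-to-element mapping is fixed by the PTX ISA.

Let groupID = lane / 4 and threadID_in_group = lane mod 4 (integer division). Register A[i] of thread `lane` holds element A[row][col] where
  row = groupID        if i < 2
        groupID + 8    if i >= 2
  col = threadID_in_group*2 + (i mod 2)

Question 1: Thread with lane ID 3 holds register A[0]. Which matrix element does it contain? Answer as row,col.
3: grp=0,tig=3
[0] (0+0,3*2+0) = (0,6)

0,6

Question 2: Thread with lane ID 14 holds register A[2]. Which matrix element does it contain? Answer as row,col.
lane 14⇒14/4=3, 14 mod 4=2
i=2  r:3+8⇒11  c:2·2+0⇒4

11,4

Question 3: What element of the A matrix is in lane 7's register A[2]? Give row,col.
lane 7=>7/4=1, 7 mod 4=3
i=2  r:1+8=>9  c:2·3+0=>6

9,6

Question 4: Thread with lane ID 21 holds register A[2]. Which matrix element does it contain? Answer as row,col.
lane 21: gr=5 (21/4), th=1 (21%4)
i=2: r=5+8=13, c=1*2+0=2

13,2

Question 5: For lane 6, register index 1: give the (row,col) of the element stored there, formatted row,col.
L=6→G=6>>2=1, T=6&3=2
[1]→row 1+0=1  col 2·2+1=5

1,5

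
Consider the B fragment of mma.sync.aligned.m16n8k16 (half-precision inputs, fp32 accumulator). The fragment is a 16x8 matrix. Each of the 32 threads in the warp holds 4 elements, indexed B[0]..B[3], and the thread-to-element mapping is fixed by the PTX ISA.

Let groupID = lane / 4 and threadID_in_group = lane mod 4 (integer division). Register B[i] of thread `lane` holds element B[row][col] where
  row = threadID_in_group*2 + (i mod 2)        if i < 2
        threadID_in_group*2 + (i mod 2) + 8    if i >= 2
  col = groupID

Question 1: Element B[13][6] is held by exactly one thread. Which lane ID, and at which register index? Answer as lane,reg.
c=6->g=6  r=13->rb=1,t=2,b0=1
L=6*4+2=26  i=1*2+1=3

26,3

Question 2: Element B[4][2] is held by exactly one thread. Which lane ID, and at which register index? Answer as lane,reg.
10,0

c=2⇒gr=2  r=4⇒Rb=0,th=2,odd=0
L=2*4+2=10  i=0*2+0=0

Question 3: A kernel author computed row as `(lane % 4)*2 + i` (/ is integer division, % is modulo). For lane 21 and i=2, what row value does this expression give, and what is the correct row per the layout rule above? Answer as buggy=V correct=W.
`(lane % 4)*2 + i`[21,2]->4
L=21->g=21>>2=5, t=21&3=1
[2]->row 1·2+0+8=10  col g=5
row: 4 vs 10

buggy=4 correct=10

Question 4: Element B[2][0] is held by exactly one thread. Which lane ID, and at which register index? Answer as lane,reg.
1,0

c=0⇒gr=0  r=2⇒Rb=0,th=1,odd=0
L=0*4+1=1  i=0*2+0=0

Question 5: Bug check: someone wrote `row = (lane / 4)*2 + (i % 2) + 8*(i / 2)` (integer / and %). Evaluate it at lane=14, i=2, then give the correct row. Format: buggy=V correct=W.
buggy=14 correct=12

`(lane / 4)*2 + (i % 2) + 8*(i / 2)`[14,2]->14
lane 14->14/4=3, 14 mod 4=2
i=2  r:2·2+0+8->12  c:3
row: 14 vs 12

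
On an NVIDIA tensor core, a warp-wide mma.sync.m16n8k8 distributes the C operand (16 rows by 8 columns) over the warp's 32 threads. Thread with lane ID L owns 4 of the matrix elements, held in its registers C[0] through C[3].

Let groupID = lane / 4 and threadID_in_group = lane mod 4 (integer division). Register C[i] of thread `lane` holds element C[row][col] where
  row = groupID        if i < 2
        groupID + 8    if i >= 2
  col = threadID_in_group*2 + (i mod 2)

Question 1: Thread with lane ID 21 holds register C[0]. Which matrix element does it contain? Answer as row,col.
L=21->g=21>>2=5, t=21&3=1
[0]->row 5+0=5  col 1·2+0=2

5,2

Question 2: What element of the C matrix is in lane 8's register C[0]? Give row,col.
lane 8->8/4=2, 8 mod 4=0
i=0  r:2+0->2  c:2·0+0->0

2,0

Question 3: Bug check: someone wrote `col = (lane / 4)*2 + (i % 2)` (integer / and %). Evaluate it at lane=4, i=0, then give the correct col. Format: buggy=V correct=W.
buggy=2 correct=0

`(lane / 4)*2 + (i % 2)`[4,0]⇒2
4: gr=1,th=0
[0] (1+0,0*2+0) = (1,0)
col: 2 vs 0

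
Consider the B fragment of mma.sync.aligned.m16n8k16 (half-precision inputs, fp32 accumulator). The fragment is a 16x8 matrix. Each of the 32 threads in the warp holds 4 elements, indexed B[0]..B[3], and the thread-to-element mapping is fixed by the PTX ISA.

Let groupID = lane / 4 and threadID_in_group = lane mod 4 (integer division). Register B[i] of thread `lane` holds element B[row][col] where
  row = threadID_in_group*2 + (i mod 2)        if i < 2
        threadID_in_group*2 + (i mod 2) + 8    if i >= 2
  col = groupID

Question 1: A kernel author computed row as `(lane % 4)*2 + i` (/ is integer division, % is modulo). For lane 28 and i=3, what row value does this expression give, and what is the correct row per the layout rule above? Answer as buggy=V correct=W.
buggy=3 correct=9

`(lane % 4)*2 + i`[28,3]=>3
28: grp=7,tig=0
[3] (0*2+1+8,7) = (9,7)
row: 3 vs 9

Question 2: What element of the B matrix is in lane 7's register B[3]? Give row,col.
15,1

lane 7->7/4=1, 7 mod 4=3
i=3  r:2·3+1+8->15  c:1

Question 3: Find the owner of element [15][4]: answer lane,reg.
c=4⇒gr=4  r=15⇒Rb=1,th=3,odd=1
L=4*4+3=19  i=1*2+1=3

19,3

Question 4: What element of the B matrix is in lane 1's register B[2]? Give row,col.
10,0

lane 1: gid=0 (1/4), tid=1 (1%4)
i=2: r=1*2+0+8=10, c=gid=0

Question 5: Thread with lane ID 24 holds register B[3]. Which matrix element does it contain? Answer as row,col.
9,6

24: g=6,t=0
[3] (0*2+1+8,6) = (9,6)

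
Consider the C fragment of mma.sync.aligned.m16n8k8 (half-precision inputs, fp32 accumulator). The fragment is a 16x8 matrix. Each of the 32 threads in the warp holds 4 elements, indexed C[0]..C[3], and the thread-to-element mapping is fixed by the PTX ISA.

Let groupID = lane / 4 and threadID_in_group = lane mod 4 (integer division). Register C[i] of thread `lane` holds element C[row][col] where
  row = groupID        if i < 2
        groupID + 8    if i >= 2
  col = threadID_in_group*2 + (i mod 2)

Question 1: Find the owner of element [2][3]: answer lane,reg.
r=2→G=2,rhi=0  c=3→T=1,p=1
L=2*4+1=9  i=0*2+1=1

9,1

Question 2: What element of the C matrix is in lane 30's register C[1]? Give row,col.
L=30->g=30>>2=7, t=30&3=2
[1]->row 7+0=7  col 2·2+1=5

7,5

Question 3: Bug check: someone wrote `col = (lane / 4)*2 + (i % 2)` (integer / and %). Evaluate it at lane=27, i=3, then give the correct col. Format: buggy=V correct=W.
buggy=13 correct=7

`(lane / 4)*2 + (i % 2)`[27,3]⇒13
lane 27: gr=6 (27/4), th=3 (27%4)
i=3: r=6+8=14, c=3*2+1=7
col: 13 vs 7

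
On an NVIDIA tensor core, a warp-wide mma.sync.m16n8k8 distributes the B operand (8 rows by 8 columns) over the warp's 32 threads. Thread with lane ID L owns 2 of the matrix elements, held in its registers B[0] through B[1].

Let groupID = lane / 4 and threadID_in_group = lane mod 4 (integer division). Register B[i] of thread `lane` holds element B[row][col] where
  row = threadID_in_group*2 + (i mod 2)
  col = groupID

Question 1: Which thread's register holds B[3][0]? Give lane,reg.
c=0->g=0  r=3->t=1,b0=1
L=0*4+1=1  i=1=1

1,1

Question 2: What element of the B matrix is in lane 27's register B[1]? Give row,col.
lane 27: g=6 (27/4), t=3 (27%4)
i=1: r=3*2+1=7, c=g=6

7,6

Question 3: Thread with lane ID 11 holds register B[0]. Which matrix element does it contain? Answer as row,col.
L=11→G=11>>2=2, T=11&3=3
[0]→row 3·2+0=6  col G=2

6,2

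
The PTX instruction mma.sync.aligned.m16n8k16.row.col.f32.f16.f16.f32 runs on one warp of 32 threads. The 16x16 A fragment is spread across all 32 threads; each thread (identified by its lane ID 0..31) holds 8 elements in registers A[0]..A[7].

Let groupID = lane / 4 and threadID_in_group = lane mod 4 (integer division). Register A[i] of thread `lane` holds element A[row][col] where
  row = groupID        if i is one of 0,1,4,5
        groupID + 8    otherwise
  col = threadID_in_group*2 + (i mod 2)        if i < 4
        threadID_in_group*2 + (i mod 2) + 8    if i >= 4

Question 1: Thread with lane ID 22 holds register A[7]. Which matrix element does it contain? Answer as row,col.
13,13

L=22=>grp=22>>2=5, tig=22&3=2
[7]=>row 5+8=13  col 2·2+1+8=13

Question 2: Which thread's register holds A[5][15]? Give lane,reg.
r:5=>grp=5,rB=0  c:15=>cB=1,tig=3,lo=1
L=5*4+3=23  i=1*4+0*2+1=5

23,5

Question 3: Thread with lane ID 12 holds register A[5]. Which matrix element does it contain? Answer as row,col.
3,9

lane 12->12/4=3, 12 mod 4=0
i=5  r:3+0->3  c:2·0+1+8->9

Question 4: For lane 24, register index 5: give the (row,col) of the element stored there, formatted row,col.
L=24->gid=24>>2=6, tid=24&3=0
[5]->row 6+0=6  col 0·2+1+8=9

6,9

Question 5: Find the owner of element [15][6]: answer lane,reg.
31,2

r: 15->gid=7,r8=1  c: 6->c8=0,tid=3,i&1=0
L=7*4+3=31  i=0*4+1*2+0=2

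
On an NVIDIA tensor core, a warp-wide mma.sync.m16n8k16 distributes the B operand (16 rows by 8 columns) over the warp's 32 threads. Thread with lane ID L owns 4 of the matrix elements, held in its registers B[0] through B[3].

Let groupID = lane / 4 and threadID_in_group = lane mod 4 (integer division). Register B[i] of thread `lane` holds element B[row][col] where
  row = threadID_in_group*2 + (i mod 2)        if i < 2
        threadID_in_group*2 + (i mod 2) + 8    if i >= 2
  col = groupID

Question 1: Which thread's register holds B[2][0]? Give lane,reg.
c=0->g=0  r=2->rb=0,t=1,b0=0
L=0*4+1=1  i=0*2+0=0

1,0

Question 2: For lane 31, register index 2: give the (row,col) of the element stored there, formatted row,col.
31: grp=7,tig=3
[2] (3*2+0+8,7) = (14,7)

14,7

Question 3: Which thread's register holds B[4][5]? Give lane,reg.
22,0

c=5→G=5  r=4→rhi=0,T=2,p=0
L=5*4+2=22  i=0*2+0=0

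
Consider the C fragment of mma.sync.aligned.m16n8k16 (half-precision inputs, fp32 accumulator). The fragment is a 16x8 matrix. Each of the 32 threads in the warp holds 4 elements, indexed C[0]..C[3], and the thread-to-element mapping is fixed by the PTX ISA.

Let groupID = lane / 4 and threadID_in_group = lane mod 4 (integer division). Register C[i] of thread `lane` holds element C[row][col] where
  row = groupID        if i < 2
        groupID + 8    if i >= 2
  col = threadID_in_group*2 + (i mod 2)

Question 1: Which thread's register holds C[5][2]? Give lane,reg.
21,0

r:5=>grp=5,rB=0  c:2=>tig=1,lo=0
L=5*4+1=21  i=0*2+0=0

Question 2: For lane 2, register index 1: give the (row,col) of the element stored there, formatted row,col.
0,5

lane 2→2/4=0, 2 mod 4=2
i=1  r:0+0→0  c:2·2+1→5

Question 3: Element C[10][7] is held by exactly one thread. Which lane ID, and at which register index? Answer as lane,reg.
r=10->g=2,rb=1  c=7->t=3,b0=1
L=2*4+3=11  i=1*2+1=3

11,3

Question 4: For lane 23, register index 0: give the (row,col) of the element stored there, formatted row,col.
lane 23->23/4=5, 23 mod 4=3
i=0  r:5+0->5  c:2·3+0->6

5,6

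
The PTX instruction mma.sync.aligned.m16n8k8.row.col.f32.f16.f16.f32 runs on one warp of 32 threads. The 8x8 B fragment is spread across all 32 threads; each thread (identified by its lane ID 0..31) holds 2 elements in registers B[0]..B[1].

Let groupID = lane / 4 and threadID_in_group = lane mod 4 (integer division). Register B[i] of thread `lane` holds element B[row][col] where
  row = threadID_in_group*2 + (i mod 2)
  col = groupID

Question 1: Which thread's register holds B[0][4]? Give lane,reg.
c=4⇒gr=4  r=0⇒th=0,odd=0
L=4*4+0=16  i=0=0

16,0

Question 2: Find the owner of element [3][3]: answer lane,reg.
13,1

c=3->g=3  r=3->t=1,b0=1
L=3*4+1=13  i=1=1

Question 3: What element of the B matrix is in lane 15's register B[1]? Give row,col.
7,3

lane 15->15/4=3, 15 mod 4=3
i=1  r:2·3+1->7  c:3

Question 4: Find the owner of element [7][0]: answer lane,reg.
c: 0->gid=0  r: 7->tid=3,i&1=1
L=0*4+3=3  i=1=1

3,1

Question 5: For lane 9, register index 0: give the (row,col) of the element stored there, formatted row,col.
2,2

lane 9: G=2 (9/4), T=1 (9%4)
i=0: r=1*2+0=2, c=G=2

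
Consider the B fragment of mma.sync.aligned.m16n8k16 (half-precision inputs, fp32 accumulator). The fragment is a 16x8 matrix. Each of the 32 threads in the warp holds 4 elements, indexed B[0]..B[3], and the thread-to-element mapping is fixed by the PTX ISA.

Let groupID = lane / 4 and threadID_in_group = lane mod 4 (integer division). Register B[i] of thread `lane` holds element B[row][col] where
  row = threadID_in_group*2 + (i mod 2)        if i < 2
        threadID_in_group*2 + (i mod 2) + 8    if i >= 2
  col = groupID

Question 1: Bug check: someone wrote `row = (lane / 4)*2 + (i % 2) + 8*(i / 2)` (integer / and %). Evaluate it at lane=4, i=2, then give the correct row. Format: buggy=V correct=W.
buggy=10 correct=8

`(lane / 4)*2 + (i % 2) + 8*(i / 2)`[4,2]=>10
L=4=>grp=4>>2=1, tig=4&3=0
[2]=>row 0·2+0+8=8  col grp=1
row: 10 vs 8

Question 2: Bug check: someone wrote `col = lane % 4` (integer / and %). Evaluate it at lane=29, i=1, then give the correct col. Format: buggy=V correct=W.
`lane % 4`[29,1]=>1
lane 29=>29/4=7, 29 mod 4=1
i=1  r:2·1+1+0=>3  c:7
col: 1 vs 7

buggy=1 correct=7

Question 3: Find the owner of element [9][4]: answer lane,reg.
c:4=>grp=4  r:9=>rB=1,tig=0,lo=1
L=4*4+0=16  i=1*2+1=3

16,3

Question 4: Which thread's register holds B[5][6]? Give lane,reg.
c:6=>grp=6  r:5=>rB=0,tig=2,lo=1
L=6*4+2=26  i=0*2+1=1

26,1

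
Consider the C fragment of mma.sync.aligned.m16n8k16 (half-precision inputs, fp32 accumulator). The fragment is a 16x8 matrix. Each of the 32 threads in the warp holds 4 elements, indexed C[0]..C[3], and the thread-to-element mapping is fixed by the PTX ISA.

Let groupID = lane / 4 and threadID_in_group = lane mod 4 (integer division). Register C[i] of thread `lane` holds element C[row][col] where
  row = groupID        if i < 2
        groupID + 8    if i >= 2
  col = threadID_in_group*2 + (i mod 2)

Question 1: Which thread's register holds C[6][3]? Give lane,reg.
25,1

r:6=>grp=6,rB=0  c:3=>tig=1,lo=1
L=6*4+1=25  i=0*2+1=1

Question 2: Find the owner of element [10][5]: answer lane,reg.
r=10⇒gr=2,Rb=1  c=5⇒th=2,odd=1
L=2*4+2=10  i=1*2+1=3

10,3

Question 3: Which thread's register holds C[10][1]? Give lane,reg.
8,3

r: 10->gid=2,r8=1  c: 1->tid=0,i&1=1
L=2*4+0=8  i=1*2+1=3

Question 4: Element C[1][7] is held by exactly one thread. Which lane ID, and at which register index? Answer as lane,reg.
7,1

r: 1->gid=1,r8=0  c: 7->tid=3,i&1=1
L=1*4+3=7  i=0*2+1=1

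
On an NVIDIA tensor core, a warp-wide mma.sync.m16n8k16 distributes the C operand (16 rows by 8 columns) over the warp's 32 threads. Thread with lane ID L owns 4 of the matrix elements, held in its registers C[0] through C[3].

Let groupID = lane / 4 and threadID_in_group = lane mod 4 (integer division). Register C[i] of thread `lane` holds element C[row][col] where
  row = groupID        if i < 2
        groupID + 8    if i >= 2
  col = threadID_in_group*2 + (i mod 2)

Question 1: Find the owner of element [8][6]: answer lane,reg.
3,2

r=8⇒gr=0,Rb=1  c=6⇒th=3,odd=0
L=0*4+3=3  i=1*2+0=2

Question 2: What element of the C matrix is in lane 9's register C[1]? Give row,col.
lane 9: gid=2 (9/4), tid=1 (9%4)
i=1: r=2+0=2, c=1*2+1=3

2,3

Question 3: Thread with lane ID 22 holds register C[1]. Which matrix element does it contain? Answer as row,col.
5,5

lane 22→22/4=5, 22 mod 4=2
i=1  r:5+0→5  c:2·2+1→5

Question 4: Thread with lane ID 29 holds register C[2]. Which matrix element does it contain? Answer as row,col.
15,2

lane 29->29/4=7, 29 mod 4=1
i=2  r:7+8->15  c:2·1+0->2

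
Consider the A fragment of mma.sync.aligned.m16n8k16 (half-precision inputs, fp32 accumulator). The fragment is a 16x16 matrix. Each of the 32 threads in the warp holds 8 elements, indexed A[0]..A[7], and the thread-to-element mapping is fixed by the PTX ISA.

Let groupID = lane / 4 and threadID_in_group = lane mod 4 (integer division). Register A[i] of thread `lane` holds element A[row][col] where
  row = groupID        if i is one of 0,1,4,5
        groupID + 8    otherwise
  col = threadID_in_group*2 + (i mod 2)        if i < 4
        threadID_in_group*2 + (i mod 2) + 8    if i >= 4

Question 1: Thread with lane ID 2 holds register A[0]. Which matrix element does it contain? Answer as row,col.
0,4

lane 2→2/4=0, 2 mod 4=2
i=0  r:0+0→0  c:2·2+0+0→4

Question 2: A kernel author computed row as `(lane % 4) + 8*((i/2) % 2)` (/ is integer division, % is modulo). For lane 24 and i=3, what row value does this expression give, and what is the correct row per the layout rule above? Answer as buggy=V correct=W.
`(lane % 4) + 8*((i/2) % 2)`[24,3]→8
24: G=6,T=0
[3] (6+8,0*2+1+0) = (14,1)
row: 8 vs 14

buggy=8 correct=14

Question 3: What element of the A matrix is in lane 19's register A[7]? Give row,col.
lane 19: grp=4 (19/4), tig=3 (19%4)
i=7: r=4+8=12, c=3*2+1+8=15

12,15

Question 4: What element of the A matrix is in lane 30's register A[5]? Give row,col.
7,13

L=30⇒gr=30>>2=7, th=30&3=2
[5]⇒row 7+0=7  col 2·2+1+8=13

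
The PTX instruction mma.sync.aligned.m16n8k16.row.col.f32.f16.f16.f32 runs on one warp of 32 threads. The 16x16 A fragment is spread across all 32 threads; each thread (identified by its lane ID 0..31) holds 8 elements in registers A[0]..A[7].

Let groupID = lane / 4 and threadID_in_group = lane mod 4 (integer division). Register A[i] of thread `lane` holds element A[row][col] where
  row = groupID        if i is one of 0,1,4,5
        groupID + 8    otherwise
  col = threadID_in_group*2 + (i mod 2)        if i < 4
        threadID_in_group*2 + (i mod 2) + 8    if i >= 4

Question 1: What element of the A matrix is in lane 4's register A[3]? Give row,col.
L=4=>grp=4>>2=1, tig=4&3=0
[3]=>row 1+8=9  col 0·2+1+0=1

9,1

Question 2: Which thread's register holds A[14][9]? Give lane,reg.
24,7

r:14=>grp=6,rB=1  c:9=>cB=1,tig=0,lo=1
L=6*4+0=24  i=1*4+1*2+1=7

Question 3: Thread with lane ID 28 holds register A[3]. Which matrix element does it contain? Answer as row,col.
15,1

lane 28: gr=7 (28/4), th=0 (28%4)
i=3: r=7+8=15, c=0*2+1+0=1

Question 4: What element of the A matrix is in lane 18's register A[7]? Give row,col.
lane 18: gr=4 (18/4), th=2 (18%4)
i=7: r=4+8=12, c=2*2+1+8=13

12,13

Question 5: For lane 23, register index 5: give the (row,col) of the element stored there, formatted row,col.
5,15

L=23⇒gr=23>>2=5, th=23&3=3
[5]⇒row 5+0=5  col 3·2+1+8=15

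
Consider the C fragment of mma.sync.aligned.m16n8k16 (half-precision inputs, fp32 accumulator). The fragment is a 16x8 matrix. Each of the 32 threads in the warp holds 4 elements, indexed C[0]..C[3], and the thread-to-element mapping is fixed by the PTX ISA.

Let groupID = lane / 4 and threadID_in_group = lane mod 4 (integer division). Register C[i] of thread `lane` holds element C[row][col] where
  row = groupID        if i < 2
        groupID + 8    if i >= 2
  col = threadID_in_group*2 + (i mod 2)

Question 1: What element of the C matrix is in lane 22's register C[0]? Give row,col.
5,4

L=22=>grp=22>>2=5, tig=22&3=2
[0]=>row 5+0=5  col 2·2+0=4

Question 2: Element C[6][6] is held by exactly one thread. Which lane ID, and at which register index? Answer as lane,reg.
r=6⇒gr=6,Rb=0  c=6⇒th=3,odd=0
L=6*4+3=27  i=0*2+0=0

27,0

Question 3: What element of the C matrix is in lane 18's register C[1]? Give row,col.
L=18->gid=18>>2=4, tid=18&3=2
[1]->row 4+0=4  col 2·2+1=5

4,5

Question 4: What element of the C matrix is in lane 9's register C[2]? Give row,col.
L=9⇒gr=9>>2=2, th=9&3=1
[2]⇒row 2+8=10  col 1·2+0=2

10,2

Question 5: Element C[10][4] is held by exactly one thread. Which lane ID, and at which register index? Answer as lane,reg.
10,2

r:10=>grp=2,rB=1  c:4=>tig=2,lo=0
L=2*4+2=10  i=1*2+0=2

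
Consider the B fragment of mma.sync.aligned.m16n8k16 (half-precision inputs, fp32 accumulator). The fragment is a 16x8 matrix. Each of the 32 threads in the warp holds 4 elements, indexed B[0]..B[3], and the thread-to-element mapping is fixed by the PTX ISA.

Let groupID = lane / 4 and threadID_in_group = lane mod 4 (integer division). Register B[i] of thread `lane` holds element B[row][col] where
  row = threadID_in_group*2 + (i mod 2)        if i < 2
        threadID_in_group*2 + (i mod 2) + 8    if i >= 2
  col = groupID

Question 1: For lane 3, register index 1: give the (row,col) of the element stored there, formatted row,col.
7,0

L=3⇒gr=3>>2=0, th=3&3=3
[1]⇒row 3·2+1+0=7  col gr=0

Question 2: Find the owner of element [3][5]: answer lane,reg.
c=5⇒gr=5  r=3⇒Rb=0,th=1,odd=1
L=5*4+1=21  i=0*2+1=1

21,1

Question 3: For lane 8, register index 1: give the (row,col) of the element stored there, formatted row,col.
1,2

lane 8⇒8/4=2, 8 mod 4=0
i=1  r:2·0+1+0⇒1  c:2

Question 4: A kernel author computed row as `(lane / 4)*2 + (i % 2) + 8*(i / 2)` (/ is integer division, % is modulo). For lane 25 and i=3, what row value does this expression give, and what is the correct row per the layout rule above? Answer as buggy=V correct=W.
buggy=21 correct=11

`(lane / 4)*2 + (i % 2) + 8*(i / 2)`[25,3]→21
lane 25: G=6 (25/4), T=1 (25%4)
i=3: r=1*2+1+8=11, c=G=6
row: 21 vs 11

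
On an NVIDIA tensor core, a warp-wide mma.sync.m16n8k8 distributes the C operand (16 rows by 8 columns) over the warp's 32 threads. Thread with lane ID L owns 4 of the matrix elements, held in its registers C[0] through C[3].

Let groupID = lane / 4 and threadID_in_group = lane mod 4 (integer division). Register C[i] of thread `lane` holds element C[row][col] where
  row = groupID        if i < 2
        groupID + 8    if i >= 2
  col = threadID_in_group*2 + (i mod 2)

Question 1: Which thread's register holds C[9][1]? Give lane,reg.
r=9->g=1,rb=1  c=1->t=0,b0=1
L=1*4+0=4  i=1*2+1=3

4,3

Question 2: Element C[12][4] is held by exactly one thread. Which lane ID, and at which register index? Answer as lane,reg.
18,2

r=12->g=4,rb=1  c=4->t=2,b0=0
L=4*4+2=18  i=1*2+0=2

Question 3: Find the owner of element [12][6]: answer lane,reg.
r=12⇒gr=4,Rb=1  c=6⇒th=3,odd=0
L=4*4+3=19  i=1*2+0=2

19,2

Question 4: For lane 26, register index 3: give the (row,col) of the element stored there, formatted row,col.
lane 26: gr=6 (26/4), th=2 (26%4)
i=3: r=6+8=14, c=2*2+1=5

14,5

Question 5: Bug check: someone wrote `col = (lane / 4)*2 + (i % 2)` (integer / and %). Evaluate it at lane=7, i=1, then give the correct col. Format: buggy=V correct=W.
buggy=3 correct=7

`(lane / 4)*2 + (i % 2)`[7,1]=>3
lane 7: grp=1 (7/4), tig=3 (7%4)
i=1: r=1+0=1, c=3*2+1=7
col: 3 vs 7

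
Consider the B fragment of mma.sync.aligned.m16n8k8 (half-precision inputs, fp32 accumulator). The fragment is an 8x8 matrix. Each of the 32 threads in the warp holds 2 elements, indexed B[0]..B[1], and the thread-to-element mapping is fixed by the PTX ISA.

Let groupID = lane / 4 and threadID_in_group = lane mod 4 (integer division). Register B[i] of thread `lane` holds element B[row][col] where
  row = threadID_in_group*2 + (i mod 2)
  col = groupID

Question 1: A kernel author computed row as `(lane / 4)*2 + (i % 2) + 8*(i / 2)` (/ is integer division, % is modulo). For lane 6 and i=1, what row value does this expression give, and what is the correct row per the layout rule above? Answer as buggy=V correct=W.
buggy=3 correct=5

`(lane / 4)*2 + (i % 2) + 8*(i / 2)`[6,1]->3
lane 6->6/4=1, 6 mod 4=2
i=1  r:2·2+1->5  c:1
row: 3 vs 5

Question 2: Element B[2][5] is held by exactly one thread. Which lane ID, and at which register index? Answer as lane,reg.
c: 5->gid=5  r: 2->tid=1,i&1=0
L=5*4+1=21  i=0=0

21,0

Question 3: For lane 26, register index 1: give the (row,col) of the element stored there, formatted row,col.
lane 26: gr=6 (26/4), th=2 (26%4)
i=1: r=2*2+1=5, c=gr=6

5,6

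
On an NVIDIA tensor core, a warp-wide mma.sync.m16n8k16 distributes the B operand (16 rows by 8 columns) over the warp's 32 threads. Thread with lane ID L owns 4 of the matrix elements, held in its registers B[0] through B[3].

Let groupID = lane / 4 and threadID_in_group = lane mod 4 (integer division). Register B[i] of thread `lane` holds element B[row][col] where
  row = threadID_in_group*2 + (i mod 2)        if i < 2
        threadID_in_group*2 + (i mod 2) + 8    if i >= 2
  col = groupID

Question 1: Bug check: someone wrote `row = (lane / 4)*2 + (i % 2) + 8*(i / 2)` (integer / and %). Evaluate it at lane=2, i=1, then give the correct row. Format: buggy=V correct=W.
buggy=1 correct=5

`(lane / 4)*2 + (i % 2) + 8*(i / 2)`[2,1]→1
lane 2: G=0 (2/4), T=2 (2%4)
i=1: r=2*2+1+0=5, c=G=0
row: 1 vs 5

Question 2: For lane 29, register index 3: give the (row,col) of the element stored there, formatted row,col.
11,7

lane 29=>29/4=7, 29 mod 4=1
i=3  r:2·1+1+8=>11  c:7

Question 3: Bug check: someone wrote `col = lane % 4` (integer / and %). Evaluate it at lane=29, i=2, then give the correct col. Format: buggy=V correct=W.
`lane % 4`[29,2]→1
lane 29→29/4=7, 29 mod 4=1
i=2  r:2·1+0+8→10  c:7
col: 1 vs 7

buggy=1 correct=7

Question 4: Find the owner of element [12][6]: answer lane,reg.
c=6→G=6  r=12→rhi=1,T=2,p=0
L=6*4+2=26  i=1*2+0=2

26,2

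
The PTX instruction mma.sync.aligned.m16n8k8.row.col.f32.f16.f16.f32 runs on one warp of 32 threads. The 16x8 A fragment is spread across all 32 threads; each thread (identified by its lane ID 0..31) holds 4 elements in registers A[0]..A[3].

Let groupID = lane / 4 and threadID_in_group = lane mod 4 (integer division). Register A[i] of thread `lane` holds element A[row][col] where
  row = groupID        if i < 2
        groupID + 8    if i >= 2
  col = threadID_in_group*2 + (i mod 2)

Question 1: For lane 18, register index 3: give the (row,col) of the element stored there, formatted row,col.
18: G=4,T=2
[3] (4+8,2*2+1) = (12,5)

12,5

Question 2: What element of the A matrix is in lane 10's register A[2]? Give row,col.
lane 10: G=2 (10/4), T=2 (10%4)
i=2: r=2+8=10, c=2*2+0=4

10,4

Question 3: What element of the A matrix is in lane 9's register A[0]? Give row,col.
2,2

9: grp=2,tig=1
[0] (2+0,1*2+0) = (2,2)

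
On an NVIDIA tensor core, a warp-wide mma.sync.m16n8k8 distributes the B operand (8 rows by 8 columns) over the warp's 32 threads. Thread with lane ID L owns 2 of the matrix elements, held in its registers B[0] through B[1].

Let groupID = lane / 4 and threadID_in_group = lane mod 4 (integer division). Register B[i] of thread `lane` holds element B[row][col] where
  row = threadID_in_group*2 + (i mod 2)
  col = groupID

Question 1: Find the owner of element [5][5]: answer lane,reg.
22,1

c: 5->gid=5  r: 5->tid=2,i&1=1
L=5*4+2=22  i=1=1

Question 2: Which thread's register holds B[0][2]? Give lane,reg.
c:2=>grp=2  r:0=>tig=0,lo=0
L=2*4+0=8  i=0=0

8,0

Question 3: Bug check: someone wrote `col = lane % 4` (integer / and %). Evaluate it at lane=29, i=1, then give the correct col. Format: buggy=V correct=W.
buggy=1 correct=7

`lane % 4`[29,1]=>1
lane 29: grp=7 (29/4), tig=1 (29%4)
i=1: r=1*2+1=3, c=grp=7
col: 1 vs 7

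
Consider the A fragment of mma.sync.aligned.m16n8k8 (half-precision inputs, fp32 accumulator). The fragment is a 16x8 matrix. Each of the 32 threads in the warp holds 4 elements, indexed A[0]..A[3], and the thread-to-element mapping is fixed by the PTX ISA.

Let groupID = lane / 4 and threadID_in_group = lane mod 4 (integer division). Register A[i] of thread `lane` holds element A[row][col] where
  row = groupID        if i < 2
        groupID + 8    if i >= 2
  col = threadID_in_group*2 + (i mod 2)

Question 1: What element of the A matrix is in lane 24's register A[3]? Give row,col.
lane 24->24/4=6, 24 mod 4=0
i=3  r:6+8->14  c:2·0+1->1

14,1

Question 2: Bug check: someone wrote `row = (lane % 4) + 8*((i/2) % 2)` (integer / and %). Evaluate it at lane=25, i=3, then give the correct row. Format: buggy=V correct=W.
buggy=9 correct=14

`(lane % 4) + 8*((i/2) % 2)`[25,3]->9
25: g=6,t=1
[3] (6+8,1*2+1) = (14,3)
row: 9 vs 14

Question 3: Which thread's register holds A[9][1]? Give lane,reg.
r=9⇒gr=1,Rb=1  c=1⇒th=0,odd=1
L=1*4+0=4  i=1*2+1=3

4,3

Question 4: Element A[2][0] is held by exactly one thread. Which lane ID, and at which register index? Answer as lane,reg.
8,0

r:2=>grp=2,rB=0  c:0=>tig=0,lo=0
L=2*4+0=8  i=0*2+0=0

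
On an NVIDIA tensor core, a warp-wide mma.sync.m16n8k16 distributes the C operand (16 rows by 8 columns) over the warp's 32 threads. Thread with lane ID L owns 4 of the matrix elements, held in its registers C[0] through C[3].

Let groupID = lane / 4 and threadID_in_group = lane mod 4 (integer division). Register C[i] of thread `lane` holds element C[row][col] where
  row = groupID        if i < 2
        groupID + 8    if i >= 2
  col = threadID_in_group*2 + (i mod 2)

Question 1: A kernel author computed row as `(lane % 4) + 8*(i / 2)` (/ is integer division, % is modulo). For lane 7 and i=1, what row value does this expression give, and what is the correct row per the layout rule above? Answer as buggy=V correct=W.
buggy=3 correct=1

`(lane % 4) + 8*(i / 2)`[7,1]->3
7: g=1,t=3
[1] (1+0,3*2+1) = (1,7)
row: 3 vs 1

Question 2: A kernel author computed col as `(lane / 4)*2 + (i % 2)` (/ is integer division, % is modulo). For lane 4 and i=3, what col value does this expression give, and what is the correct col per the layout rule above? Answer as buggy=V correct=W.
buggy=3 correct=1

`(lane / 4)*2 + (i % 2)`[4,3]->3
L=4->g=4>>2=1, t=4&3=0
[3]->row 1+8=9  col 0·2+1=1
col: 3 vs 1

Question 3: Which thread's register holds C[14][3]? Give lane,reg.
25,3

r:14=>grp=6,rB=1  c:3=>tig=1,lo=1
L=6*4+1=25  i=1*2+1=3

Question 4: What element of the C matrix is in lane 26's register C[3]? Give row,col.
26: G=6,T=2
[3] (6+8,2*2+1) = (14,5)

14,5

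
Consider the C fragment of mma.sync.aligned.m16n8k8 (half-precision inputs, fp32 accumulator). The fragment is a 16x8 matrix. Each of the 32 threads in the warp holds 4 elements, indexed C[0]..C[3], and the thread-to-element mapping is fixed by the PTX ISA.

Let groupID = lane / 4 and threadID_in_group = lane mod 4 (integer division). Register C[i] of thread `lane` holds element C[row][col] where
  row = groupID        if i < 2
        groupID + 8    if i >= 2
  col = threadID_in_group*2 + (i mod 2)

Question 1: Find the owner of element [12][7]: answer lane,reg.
r=12⇒gr=4,Rb=1  c=7⇒th=3,odd=1
L=4*4+3=19  i=1*2+1=3

19,3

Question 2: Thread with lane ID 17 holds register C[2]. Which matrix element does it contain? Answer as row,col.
12,2

L=17⇒gr=17>>2=4, th=17&3=1
[2]⇒row 4+8=12  col 1·2+0=2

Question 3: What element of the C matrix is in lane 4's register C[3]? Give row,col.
L=4->gid=4>>2=1, tid=4&3=0
[3]->row 1+8=9  col 0·2+1=1

9,1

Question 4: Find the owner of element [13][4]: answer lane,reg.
22,2

r=13⇒gr=5,Rb=1  c=4⇒th=2,odd=0
L=5*4+2=22  i=1*2+0=2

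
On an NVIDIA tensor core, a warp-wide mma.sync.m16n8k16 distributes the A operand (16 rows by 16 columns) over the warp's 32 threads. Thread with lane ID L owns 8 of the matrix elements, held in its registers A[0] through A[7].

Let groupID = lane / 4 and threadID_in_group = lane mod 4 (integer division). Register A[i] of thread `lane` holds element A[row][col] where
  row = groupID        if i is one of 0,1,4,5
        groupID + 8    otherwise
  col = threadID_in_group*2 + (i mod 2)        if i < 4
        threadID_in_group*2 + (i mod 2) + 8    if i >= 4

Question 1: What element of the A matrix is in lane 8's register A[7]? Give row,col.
lane 8: g=2 (8/4), t=0 (8%4)
i=7: r=2+8=10, c=0*2+1+8=9

10,9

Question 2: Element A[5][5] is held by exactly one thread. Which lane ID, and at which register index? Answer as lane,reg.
22,1

r=5⇒gr=5,Rb=0  c=5⇒Cb=0,th=2,odd=1
L=5*4+2=22  i=0*4+0*2+1=1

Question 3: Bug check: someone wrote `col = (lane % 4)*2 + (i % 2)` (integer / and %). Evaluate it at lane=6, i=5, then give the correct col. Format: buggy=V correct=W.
`(lane % 4)*2 + (i % 2)`[6,5]->5
6: gid=1,tid=2
[5] (1+0,2*2+1+8) = (1,13)
col: 5 vs 13

buggy=5 correct=13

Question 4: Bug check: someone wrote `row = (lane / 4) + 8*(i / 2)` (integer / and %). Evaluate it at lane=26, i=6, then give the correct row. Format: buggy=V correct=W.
buggy=30 correct=14

`(lane / 4) + 8*(i / 2)`[26,6]=>30
26: grp=6,tig=2
[6] (6+8,2*2+0+8) = (14,12)
row: 30 vs 14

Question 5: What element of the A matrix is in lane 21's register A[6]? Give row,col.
13,10

21: gr=5,th=1
[6] (5+8,1*2+0+8) = (13,10)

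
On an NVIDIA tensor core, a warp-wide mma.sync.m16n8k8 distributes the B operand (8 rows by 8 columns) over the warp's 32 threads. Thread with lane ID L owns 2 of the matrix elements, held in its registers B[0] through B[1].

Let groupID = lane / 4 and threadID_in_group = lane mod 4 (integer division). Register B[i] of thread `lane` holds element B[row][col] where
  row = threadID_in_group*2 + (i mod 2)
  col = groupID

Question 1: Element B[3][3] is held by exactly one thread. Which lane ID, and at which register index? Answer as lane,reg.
c: 3->gid=3  r: 3->tid=1,i&1=1
L=3*4+1=13  i=1=1

13,1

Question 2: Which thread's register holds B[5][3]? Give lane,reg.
14,1

c=3→G=3  r=5→T=2,p=1
L=3*4+2=14  i=1=1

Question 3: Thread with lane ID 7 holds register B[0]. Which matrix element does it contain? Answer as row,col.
6,1

lane 7->7/4=1, 7 mod 4=3
i=0  r:2·3+0->6  c:1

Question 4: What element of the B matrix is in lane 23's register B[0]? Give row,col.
6,5

L=23->g=23>>2=5, t=23&3=3
[0]->row 3·2+0=6  col g=5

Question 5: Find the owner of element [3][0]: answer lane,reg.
1,1

c=0⇒gr=0  r=3⇒th=1,odd=1
L=0*4+1=1  i=1=1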